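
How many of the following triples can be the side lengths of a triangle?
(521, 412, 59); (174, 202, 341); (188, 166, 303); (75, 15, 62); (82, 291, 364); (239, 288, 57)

(59,412,521): 59+412 ≤ 521 → not valid
(174,202,341): 174+202 > 341 → valid
(166,188,303): 166+188 > 303 → valid
(15,62,75): 15+62 > 75 → valid
(82,291,364): 82+291 > 364 → valid
(57,239,288): 57+239 > 288 → valid
5 of the 6 triples form a triangle.

5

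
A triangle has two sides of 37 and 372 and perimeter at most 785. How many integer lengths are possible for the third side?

41

Triangle inequality: 335 < x < 409. Perimeter ≤ 785 gives x ≤ 785 − 37 − 372 = 376.
So 335 < x ≤ 376; integers 336 through 376: 41 values.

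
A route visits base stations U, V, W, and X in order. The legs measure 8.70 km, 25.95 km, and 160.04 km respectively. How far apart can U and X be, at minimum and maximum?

The maximum is all hops collinear in one direction: 8.70 + 25.95 + 160.04 = 194.69.
The longest hop is 160.04; the others sum to 34.65. Folding the others back against it leaves at least 160.04 − 34.65 = 125.39.

125.39 ≤ UX ≤ 194.69 km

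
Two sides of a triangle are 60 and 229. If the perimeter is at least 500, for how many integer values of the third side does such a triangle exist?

78

Triangle inequality: 169 < x < 289. Perimeter ≥ 500 gives x ≥ 500 − 60 − 229 = 211.
So 211 ≤ x < 289; integers 211 through 288: 78 values.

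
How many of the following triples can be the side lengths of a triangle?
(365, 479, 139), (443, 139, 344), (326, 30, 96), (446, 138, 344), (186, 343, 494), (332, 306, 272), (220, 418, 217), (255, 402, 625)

7

(139,365,479): 139+365 > 479 → valid
(139,344,443): 139+344 > 443 → valid
(30,96,326): 30+96 ≤ 326 → not valid
(138,344,446): 138+344 > 446 → valid
(186,343,494): 186+343 > 494 → valid
(272,306,332): 272+306 > 332 → valid
(217,220,418): 217+220 > 418 → valid
(255,402,625): 255+402 > 625 → valid
7 of the 8 triples form a triangle.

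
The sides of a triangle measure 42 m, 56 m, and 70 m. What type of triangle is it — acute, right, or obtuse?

Compare the square of the longest side to the sum of squares of the other two: 42² + 56² = 4900 = 70².

right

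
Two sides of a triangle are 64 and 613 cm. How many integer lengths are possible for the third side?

The third side lies in the open interval (549, 677).
Integers from 550 to 676 inclusive: 676 − 550 + 1 = 127.

127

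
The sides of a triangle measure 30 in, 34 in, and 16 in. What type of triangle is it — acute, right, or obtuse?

Compare the square of the longest side to the sum of squares of the other two: 16² + 30² = 1156 = 34².

right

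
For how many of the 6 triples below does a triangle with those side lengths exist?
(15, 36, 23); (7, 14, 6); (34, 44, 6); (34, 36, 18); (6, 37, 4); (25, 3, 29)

2

(15,23,36): 15+23 > 36 → valid
(6,7,14): 6+7 ≤ 14 → not valid
(6,34,44): 6+34 ≤ 44 → not valid
(18,34,36): 18+34 > 36 → valid
(4,6,37): 4+6 ≤ 37 → not valid
(3,25,29): 3+25 ≤ 29 → not valid
2 of the 6 triples form a triangle.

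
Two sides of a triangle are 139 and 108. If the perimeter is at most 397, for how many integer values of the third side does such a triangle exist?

Triangle inequality: 31 < x < 247. Perimeter ≤ 397 gives x ≤ 397 − 139 − 108 = 150.
So 31 < x ≤ 150; integers 32 through 150: 119 values.

119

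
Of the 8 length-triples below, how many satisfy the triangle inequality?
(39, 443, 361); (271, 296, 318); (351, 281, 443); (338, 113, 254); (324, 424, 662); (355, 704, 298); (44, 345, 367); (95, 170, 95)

(39,361,443): 39+361 ≤ 443 → not valid
(271,296,318): 271+296 > 318 → valid
(281,351,443): 281+351 > 443 → valid
(113,254,338): 113+254 > 338 → valid
(324,424,662): 324+424 > 662 → valid
(298,355,704): 298+355 ≤ 704 → not valid
(44,345,367): 44+345 > 367 → valid
(95,95,170): 95+95 > 170 → valid
6 of the 8 triples form a triangle.

6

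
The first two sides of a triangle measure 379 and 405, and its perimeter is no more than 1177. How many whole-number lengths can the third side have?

Triangle inequality: 26 < x < 784. Perimeter ≤ 1177 gives x ≤ 1177 − 379 − 405 = 393.
So 26 < x ≤ 393; integers 27 through 393: 367 values.

367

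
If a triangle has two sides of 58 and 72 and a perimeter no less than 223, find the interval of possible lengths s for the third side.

93 ≤ s < 130

Triangle inequality alone gives 14 < s < 130.
The perimeter condition gives s ≥ 223 − 58 − 72 = 93.
Intersecting the two: 93 ≤ s < 130.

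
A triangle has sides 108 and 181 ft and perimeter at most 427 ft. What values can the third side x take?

73 < x ≤ 138

Triangle inequality alone gives 73 < x < 289.
The perimeter condition gives x ≤ 427 − 108 − 181 = 138.
Intersecting the two: 73 < x ≤ 138.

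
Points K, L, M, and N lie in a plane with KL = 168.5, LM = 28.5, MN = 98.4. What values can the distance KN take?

41.6 ≤ KN ≤ 295.4

The maximum is all hops collinear in one direction: 168.5 + 28.5 + 98.4 = 295.4.
The longest hop is 168.5; the others sum to 126.9. Folding the others back against it leaves at least 168.5 − 126.9 = 41.6.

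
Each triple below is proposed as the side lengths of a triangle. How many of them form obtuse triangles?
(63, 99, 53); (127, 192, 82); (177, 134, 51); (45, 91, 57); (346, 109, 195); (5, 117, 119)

(63,99,53): 53²+63² = 6778 < 9801 = 99² → obtuse
(127,192,82): 82²+127² = 22853 < 36864 = 192² → obtuse
(177,134,51): 51²+134² = 20557 < 31329 = 177² → obtuse
(45,91,57): 45²+57² = 5274 < 8281 = 91² → obtuse
(346,109,195): 109+195 ≤ 346, not a triangle
(5,117,119): 5²+117² = 13714 < 14161 = 119² → obtuse
5 of the 6 are obtuse.

5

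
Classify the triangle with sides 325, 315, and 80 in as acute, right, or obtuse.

right

Compare the square of the longest side to the sum of squares of the other two: 80² + 315² = 105625 = 325².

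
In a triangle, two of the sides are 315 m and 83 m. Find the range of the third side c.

By the triangle inequality, c must be less than 315 + 83 = 398 and greater than |315 − 83| = 232.

232 < c < 398 (m)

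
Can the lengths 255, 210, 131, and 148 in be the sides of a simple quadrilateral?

A quadrilateral exists iff every side is shorter than the sum of the others — equivalently, the longest side is less than the sum of the rest.
Longest side 255 < 489 (sum of the remaining 3), so yes.

Yes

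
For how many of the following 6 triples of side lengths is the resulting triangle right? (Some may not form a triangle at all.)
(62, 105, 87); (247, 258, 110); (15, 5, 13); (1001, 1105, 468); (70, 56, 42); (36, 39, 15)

(62,105,87): 62²+87² = 11413 > 11025 = 105² → acute
(247,258,110): 110²+247² = 73109 > 66564 = 258² → acute
(15,5,13): 5²+13² = 194 < 225 = 15² → obtuse
(1001,1105,468): 468²+1001² = 1221025 = 1105² → right
(70,56,42): 42²+56² = 4900 = 70² → right
(36,39,15): 15²+36² = 1521 = 39² → right
3 of the 6 are right.

3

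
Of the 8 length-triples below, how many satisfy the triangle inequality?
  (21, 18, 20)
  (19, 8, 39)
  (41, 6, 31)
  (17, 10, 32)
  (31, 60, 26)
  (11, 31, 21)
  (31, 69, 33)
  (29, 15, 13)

(18,20,21): 18+20 > 21 → valid
(8,19,39): 8+19 ≤ 39 → not valid
(6,31,41): 6+31 ≤ 41 → not valid
(10,17,32): 10+17 ≤ 32 → not valid
(26,31,60): 26+31 ≤ 60 → not valid
(11,21,31): 11+21 > 31 → valid
(31,33,69): 31+33 ≤ 69 → not valid
(13,15,29): 13+15 ≤ 29 → not valid
2 of the 8 triples form a triangle.

2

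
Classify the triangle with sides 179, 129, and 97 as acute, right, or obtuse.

obtuse

Compare the square of the longest side to the sum of squares of the other two: 97² + 129² = 26050 < 32041 = 179².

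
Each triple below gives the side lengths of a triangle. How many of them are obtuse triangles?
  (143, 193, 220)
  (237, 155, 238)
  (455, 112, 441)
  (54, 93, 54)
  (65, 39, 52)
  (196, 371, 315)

1

(143,193,220): 143²+193² = 57698 > 48400 = 220² → acute
(237,155,238): 155²+237² = 80194 > 56644 = 238² → acute
(455,112,441): 112²+441² = 207025 = 455² → right
(54,93,54): 54²+54² = 5832 < 8649 = 93² → obtuse
(65,39,52): 39²+52² = 4225 = 65² → right
(196,371,315): 196²+315² = 137641 = 371² → right
1 of the 6 is obtuse.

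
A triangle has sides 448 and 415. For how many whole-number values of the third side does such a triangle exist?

The third side lies in the open interval (33, 863).
Integers from 34 to 862 inclusive: 862 − 34 + 1 = 829.

829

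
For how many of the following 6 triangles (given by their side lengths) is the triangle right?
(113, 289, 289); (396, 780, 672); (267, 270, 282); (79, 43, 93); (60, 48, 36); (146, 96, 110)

3

(113,289,289): 113²+289² = 96290 > 83521 = 289² → acute
(396,780,672): 396²+672² = 608400 = 780² → right
(267,270,282): 267²+270² = 144189 > 79524 = 282² → acute
(79,43,93): 43²+79² = 8090 < 8649 = 93² → obtuse
(60,48,36): 36²+48² = 3600 = 60² → right
(146,96,110): 96²+110² = 21316 = 146² → right
3 of the 6 are right.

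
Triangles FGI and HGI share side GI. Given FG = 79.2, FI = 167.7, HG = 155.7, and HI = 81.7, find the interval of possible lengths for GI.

From triangle FGI: |79.2 − 167.7| < GI < 79.2 + 167.7, i.e. 88.5 < GI < 246.9.
From triangle HGI: 74.0 < GI < 237.4.
Both must hold, so GI lies in the intersection.

88.5 < GI < 237.4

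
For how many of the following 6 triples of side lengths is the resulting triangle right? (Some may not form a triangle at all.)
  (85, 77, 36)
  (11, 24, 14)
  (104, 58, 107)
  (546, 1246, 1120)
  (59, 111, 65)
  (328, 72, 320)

3

(85,77,36): 36²+77² = 7225 = 85² → right
(11,24,14): 11²+14² = 317 < 576 = 24² → obtuse
(104,58,107): 58²+104² = 14180 > 11449 = 107² → acute
(546,1246,1120): 546²+1120² = 1552516 = 1246² → right
(59,111,65): 59²+65² = 7706 < 12321 = 111² → obtuse
(328,72,320): 72²+320² = 107584 = 328² → right
3 of the 6 are right.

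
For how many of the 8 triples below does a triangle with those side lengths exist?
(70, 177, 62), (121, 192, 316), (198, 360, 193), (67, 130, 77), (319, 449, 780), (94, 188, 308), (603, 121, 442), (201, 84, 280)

(62,70,177): 62+70 ≤ 177 → not valid
(121,192,316): 121+192 ≤ 316 → not valid
(193,198,360): 193+198 > 360 → valid
(67,77,130): 67+77 > 130 → valid
(319,449,780): 319+449 ≤ 780 → not valid
(94,188,308): 94+188 ≤ 308 → not valid
(121,442,603): 121+442 ≤ 603 → not valid
(84,201,280): 84+201 > 280 → valid
3 of the 8 triples form a triangle.

3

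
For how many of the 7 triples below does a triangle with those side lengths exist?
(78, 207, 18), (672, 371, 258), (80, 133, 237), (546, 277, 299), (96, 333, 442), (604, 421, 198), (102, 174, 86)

(18,78,207): 18+78 ≤ 207 → not valid
(258,371,672): 258+371 ≤ 672 → not valid
(80,133,237): 80+133 ≤ 237 → not valid
(277,299,546): 277+299 > 546 → valid
(96,333,442): 96+333 ≤ 442 → not valid
(198,421,604): 198+421 > 604 → valid
(86,102,174): 86+102 > 174 → valid
3 of the 7 triples form a triangle.

3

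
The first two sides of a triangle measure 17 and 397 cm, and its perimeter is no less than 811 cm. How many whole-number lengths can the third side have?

17

Triangle inequality: 380 < x < 414. Perimeter ≥ 811 gives x ≥ 811 − 17 − 397 = 397.
So 397 ≤ x < 414; integers 397 through 413: 17 values.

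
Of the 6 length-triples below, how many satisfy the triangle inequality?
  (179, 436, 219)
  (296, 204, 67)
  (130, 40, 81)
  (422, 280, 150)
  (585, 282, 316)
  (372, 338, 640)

3

(179,219,436): 179+219 ≤ 436 → not valid
(67,204,296): 67+204 ≤ 296 → not valid
(40,81,130): 40+81 ≤ 130 → not valid
(150,280,422): 150+280 > 422 → valid
(282,316,585): 282+316 > 585 → valid
(338,372,640): 338+372 > 640 → valid
3 of the 6 triples form a triangle.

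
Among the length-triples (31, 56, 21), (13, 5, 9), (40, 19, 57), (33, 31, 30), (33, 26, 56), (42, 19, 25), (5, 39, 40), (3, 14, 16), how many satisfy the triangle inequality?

(21,31,56): 21+31 ≤ 56 → not valid
(5,9,13): 5+9 > 13 → valid
(19,40,57): 19+40 > 57 → valid
(30,31,33): 30+31 > 33 → valid
(26,33,56): 26+33 > 56 → valid
(19,25,42): 19+25 > 42 → valid
(5,39,40): 5+39 > 40 → valid
(3,14,16): 3+14 > 16 → valid
7 of the 8 triples form a triangle.

7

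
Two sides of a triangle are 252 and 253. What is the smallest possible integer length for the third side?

The third side must be strictly greater than |252 − 253| = 1.
The smallest integer above 1 is 2.

2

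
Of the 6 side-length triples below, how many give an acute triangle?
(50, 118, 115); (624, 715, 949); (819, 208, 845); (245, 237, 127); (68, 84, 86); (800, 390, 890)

3

(50,118,115): 50²+115² = 15725 > 13924 = 118² → acute
(624,715,949): 624²+715² = 900601 = 949² → right
(819,208,845): 208²+819² = 714025 = 845² → right
(245,237,127): 127²+237² = 72298 > 60025 = 245² → acute
(68,84,86): 68²+84² = 11680 > 7396 = 86² → acute
(800,390,890): 390²+800² = 792100 = 890² → right
3 of the 6 are acute.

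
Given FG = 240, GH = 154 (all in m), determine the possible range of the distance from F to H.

86 ≤ FH ≤ 394 m

By the triangle inequality, |240 − 154| ≤ FH ≤ 240 + 154.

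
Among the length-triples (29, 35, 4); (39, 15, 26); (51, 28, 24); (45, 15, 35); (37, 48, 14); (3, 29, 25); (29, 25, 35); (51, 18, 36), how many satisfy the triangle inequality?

(4,29,35): 4+29 ≤ 35 → not valid
(15,26,39): 15+26 > 39 → valid
(24,28,51): 24+28 > 51 → valid
(15,35,45): 15+35 > 45 → valid
(14,37,48): 14+37 > 48 → valid
(3,25,29): 3+25 ≤ 29 → not valid
(25,29,35): 25+29 > 35 → valid
(18,36,51): 18+36 > 51 → valid
6 of the 8 triples form a triangle.

6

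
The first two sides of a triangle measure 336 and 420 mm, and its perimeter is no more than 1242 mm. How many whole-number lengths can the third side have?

Triangle inequality: 84 < x < 756. Perimeter ≤ 1242 gives x ≤ 1242 − 336 − 420 = 486.
So 84 < x ≤ 486; integers 85 through 486: 402 values.

402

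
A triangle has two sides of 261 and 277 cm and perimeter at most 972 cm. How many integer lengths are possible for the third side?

Triangle inequality: 16 < x < 538. Perimeter ≤ 972 gives x ≤ 972 − 261 − 277 = 434.
So 16 < x ≤ 434; integers 17 through 434: 418 values.

418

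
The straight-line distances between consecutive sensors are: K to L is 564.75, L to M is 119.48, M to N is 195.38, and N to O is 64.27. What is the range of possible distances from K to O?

185.62 ≤ KO ≤ 943.88

The maximum is all hops collinear in one direction: 564.75 + 119.48 + 195.38 + 64.27 = 943.88.
The longest hop is 564.75; the others sum to 379.13. Folding the others back against it leaves at least 564.75 − 379.13 = 185.62.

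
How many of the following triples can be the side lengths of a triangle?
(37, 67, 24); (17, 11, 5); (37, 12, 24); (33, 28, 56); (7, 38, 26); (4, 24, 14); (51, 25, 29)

(24,37,67): 24+37 ≤ 67 → not valid
(5,11,17): 5+11 ≤ 17 → not valid
(12,24,37): 12+24 ≤ 37 → not valid
(28,33,56): 28+33 > 56 → valid
(7,26,38): 7+26 ≤ 38 → not valid
(4,14,24): 4+14 ≤ 24 → not valid
(25,29,51): 25+29 > 51 → valid
2 of the 7 triples form a triangle.

2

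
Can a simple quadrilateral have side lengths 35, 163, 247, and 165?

A quadrilateral exists iff every side is shorter than the sum of the others — equivalently, the longest side is less than the sum of the rest.
Longest side 247 < 363 (sum of the remaining 3), so yes.

Yes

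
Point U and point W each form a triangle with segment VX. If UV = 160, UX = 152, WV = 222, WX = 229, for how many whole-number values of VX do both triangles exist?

303

From triangle UVX: 8 < VX < 312.
From triangle WVX: 7 < VX < 451.
Intersection: 8 < VX < 312, so integers 9 through 311: 303 values.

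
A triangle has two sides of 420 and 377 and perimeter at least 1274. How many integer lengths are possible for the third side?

320

Triangle inequality: 43 < x < 797. Perimeter ≥ 1274 gives x ≥ 1274 − 420 − 377 = 477.
So 477 ≤ x < 797; integers 477 through 796: 320 values.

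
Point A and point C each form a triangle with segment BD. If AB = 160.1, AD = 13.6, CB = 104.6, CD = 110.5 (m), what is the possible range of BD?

146.5 < BD < 173.7

From triangle ABD: |160.1 − 13.6| < BD < 160.1 + 13.6, i.e. 146.5 < BD < 173.7.
From triangle CBD: 5.9 < BD < 215.1.
Both must hold, so BD lies in the intersection.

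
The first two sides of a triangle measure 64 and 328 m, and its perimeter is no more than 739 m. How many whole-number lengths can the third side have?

Triangle inequality: 264 < x < 392. Perimeter ≤ 739 gives x ≤ 739 − 64 − 328 = 347.
So 264 < x ≤ 347; integers 265 through 347: 83 values.

83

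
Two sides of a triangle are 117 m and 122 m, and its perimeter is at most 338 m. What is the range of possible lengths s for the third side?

Triangle inequality alone gives 5 < s < 239.
The perimeter condition gives s ≤ 338 − 117 − 122 = 99.
Intersecting the two: 5 < s ≤ 99.

5 < s ≤ 99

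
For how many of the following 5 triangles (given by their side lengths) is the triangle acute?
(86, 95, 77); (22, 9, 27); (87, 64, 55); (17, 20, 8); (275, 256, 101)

2

(86,95,77): 77²+86² = 13325 > 9025 = 95² → acute
(22,9,27): 9²+22² = 565 < 729 = 27² → obtuse
(87,64,55): 55²+64² = 7121 < 7569 = 87² → obtuse
(17,20,8): 8²+17² = 353 < 400 = 20² → obtuse
(275,256,101): 101²+256² = 75737 > 75625 = 275² → acute
2 of the 5 are acute.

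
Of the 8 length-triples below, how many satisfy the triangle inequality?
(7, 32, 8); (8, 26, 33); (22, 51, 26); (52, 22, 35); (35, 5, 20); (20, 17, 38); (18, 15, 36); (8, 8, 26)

2

(7,8,32): 7+8 ≤ 32 → not valid
(8,26,33): 8+26 > 33 → valid
(22,26,51): 22+26 ≤ 51 → not valid
(22,35,52): 22+35 > 52 → valid
(5,20,35): 5+20 ≤ 35 → not valid
(17,20,38): 17+20 ≤ 38 → not valid
(15,18,36): 15+18 ≤ 36 → not valid
(8,8,26): 8+8 ≤ 26 → not valid
2 of the 8 triples form a triangle.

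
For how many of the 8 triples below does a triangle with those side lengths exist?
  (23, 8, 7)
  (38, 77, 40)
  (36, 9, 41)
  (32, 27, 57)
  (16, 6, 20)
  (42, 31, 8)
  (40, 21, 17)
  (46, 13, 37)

(7,8,23): 7+8 ≤ 23 → not valid
(38,40,77): 38+40 > 77 → valid
(9,36,41): 9+36 > 41 → valid
(27,32,57): 27+32 > 57 → valid
(6,16,20): 6+16 > 20 → valid
(8,31,42): 8+31 ≤ 42 → not valid
(17,21,40): 17+21 ≤ 40 → not valid
(13,37,46): 13+37 > 46 → valid
5 of the 8 triples form a triangle.

5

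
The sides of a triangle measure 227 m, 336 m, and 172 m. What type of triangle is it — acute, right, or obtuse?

obtuse

Compare the square of the longest side to the sum of squares of the other two: 172² + 227² = 81113 < 112896 = 336².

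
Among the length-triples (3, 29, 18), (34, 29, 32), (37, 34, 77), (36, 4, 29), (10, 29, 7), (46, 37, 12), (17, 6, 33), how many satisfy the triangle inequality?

2

(3,18,29): 3+18 ≤ 29 → not valid
(29,32,34): 29+32 > 34 → valid
(34,37,77): 34+37 ≤ 77 → not valid
(4,29,36): 4+29 ≤ 36 → not valid
(7,10,29): 7+10 ≤ 29 → not valid
(12,37,46): 12+37 > 46 → valid
(6,17,33): 6+17 ≤ 33 → not valid
2 of the 7 triples form a triangle.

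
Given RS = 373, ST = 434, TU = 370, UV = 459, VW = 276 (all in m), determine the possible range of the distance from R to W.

The maximum is all hops collinear in one direction: 373 + 434 + 370 + 459 + 276 = 1912.
The longest hop is 459; the others sum to 1453. Since 459 ≤ 1453, the path can fold back on itself completely, so the minimum distance is 0.

0 ≤ RW ≤ 1912 m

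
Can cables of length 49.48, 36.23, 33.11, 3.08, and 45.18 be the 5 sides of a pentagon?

Yes

A pentagon exists iff every side is shorter than the sum of the others — equivalently, the longest side is less than the sum of the rest.
Longest side 49.48 < 117.60 (sum of the remaining 4), so yes.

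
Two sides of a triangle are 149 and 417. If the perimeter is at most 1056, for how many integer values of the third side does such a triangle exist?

Triangle inequality: 268 < x < 566. Perimeter ≤ 1056 gives x ≤ 1056 − 149 − 417 = 490.
So 268 < x ≤ 490; integers 269 through 490: 222 values.

222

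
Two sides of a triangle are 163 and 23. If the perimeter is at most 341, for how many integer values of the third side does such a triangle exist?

15

Triangle inequality: 140 < x < 186. Perimeter ≤ 341 gives x ≤ 341 − 163 − 23 = 155.
So 140 < x ≤ 155; integers 141 through 155: 15 values.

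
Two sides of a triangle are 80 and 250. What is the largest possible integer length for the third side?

The third side must be strictly less than 80 + 250 = 330.
The largest integer below 330 is 329.

329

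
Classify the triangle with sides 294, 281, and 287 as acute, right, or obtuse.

Compare the square of the longest side to the sum of squares of the other two: 281² + 287² = 161330 > 86436 = 294².

acute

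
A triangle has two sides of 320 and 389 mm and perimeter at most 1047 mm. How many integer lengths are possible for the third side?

Triangle inequality: 69 < x < 709. Perimeter ≤ 1047 gives x ≤ 1047 − 320 − 389 = 338.
So 69 < x ≤ 338; integers 70 through 338: 269 values.

269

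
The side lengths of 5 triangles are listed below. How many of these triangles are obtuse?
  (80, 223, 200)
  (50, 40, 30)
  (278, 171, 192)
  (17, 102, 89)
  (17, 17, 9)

(80,223,200): 80²+200² = 46400 < 49729 = 223² → obtuse
(50,40,30): 30²+40² = 2500 = 50² → right
(278,171,192): 171²+192² = 66105 < 77284 = 278² → obtuse
(17,102,89): 17²+89² = 8210 < 10404 = 102² → obtuse
(17,17,9): 9²+17² = 370 > 289 = 17² → acute
3 of the 5 are obtuse.

3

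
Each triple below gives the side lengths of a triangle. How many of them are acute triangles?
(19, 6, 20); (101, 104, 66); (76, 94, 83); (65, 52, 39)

(19,6,20): 6²+19² = 397 < 400 = 20² → obtuse
(101,104,66): 66²+101² = 14557 > 10816 = 104² → acute
(76,94,83): 76²+83² = 12665 > 8836 = 94² → acute
(65,52,39): 39²+52² = 4225 = 65² → right
2 of the 4 are acute.

2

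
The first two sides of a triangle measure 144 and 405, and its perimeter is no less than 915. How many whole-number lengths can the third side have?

Triangle inequality: 261 < x < 549. Perimeter ≥ 915 gives x ≥ 915 − 144 − 405 = 366.
So 366 ≤ x < 549; integers 366 through 548: 183 values.

183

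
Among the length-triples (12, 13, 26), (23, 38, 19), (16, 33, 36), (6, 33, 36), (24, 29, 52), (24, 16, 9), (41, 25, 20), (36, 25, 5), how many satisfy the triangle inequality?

6

(12,13,26): 12+13 ≤ 26 → not valid
(19,23,38): 19+23 > 38 → valid
(16,33,36): 16+33 > 36 → valid
(6,33,36): 6+33 > 36 → valid
(24,29,52): 24+29 > 52 → valid
(9,16,24): 9+16 > 24 → valid
(20,25,41): 20+25 > 41 → valid
(5,25,36): 5+25 ≤ 36 → not valid
6 of the 8 triples form a triangle.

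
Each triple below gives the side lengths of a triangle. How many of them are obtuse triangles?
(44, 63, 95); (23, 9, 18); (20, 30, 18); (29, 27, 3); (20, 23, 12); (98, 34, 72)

(44,63,95): 44²+63² = 5905 < 9025 = 95² → obtuse
(23,9,18): 9²+18² = 405 < 529 = 23² → obtuse
(20,30,18): 18²+20² = 724 < 900 = 30² → obtuse
(29,27,3): 3²+27² = 738 < 841 = 29² → obtuse
(20,23,12): 12²+20² = 544 > 529 = 23² → acute
(98,34,72): 34²+72² = 6340 < 9604 = 98² → obtuse
5 of the 6 are obtuse.

5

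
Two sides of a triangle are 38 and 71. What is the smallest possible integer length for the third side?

The third side must be strictly greater than |38 − 71| = 33.
The smallest integer above 33 is 34.

34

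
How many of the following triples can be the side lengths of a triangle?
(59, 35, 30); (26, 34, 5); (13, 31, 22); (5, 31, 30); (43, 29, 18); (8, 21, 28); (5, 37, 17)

(30,35,59): 30+35 > 59 → valid
(5,26,34): 5+26 ≤ 34 → not valid
(13,22,31): 13+22 > 31 → valid
(5,30,31): 5+30 > 31 → valid
(18,29,43): 18+29 > 43 → valid
(8,21,28): 8+21 > 28 → valid
(5,17,37): 5+17 ≤ 37 → not valid
5 of the 7 triples form a triangle.

5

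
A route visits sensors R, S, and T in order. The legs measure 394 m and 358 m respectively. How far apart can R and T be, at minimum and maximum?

36 ≤ RT ≤ 752 m

By the triangle inequality, |394 − 358| ≤ RT ≤ 394 + 358.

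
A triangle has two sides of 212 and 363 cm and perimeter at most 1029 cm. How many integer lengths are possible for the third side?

303

Triangle inequality: 151 < x < 575. Perimeter ≤ 1029 gives x ≤ 1029 − 212 − 363 = 454.
So 151 < x ≤ 454; integers 152 through 454: 303 values.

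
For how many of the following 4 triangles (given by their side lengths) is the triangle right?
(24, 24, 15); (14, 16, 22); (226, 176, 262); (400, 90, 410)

(24,24,15): 15²+24² = 801 > 576 = 24² → acute
(14,16,22): 14²+16² = 452 < 484 = 22² → obtuse
(226,176,262): 176²+226² = 82052 > 68644 = 262² → acute
(400,90,410): 90²+400² = 168100 = 410² → right
1 of the 4 is right.

1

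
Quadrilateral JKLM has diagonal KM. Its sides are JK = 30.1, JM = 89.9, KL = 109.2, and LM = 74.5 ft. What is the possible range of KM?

From triangle JKM: |30.1 − 89.9| < KM < 30.1 + 89.9, i.e. 59.8 < KM < 120.0.
From triangle LKM: 34.7 < KM < 183.7.
Both must hold, so KM lies in the intersection.

59.8 < KM < 120.0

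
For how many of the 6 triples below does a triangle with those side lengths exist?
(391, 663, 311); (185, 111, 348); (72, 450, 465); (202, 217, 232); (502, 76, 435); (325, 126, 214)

(311,391,663): 311+391 > 663 → valid
(111,185,348): 111+185 ≤ 348 → not valid
(72,450,465): 72+450 > 465 → valid
(202,217,232): 202+217 > 232 → valid
(76,435,502): 76+435 > 502 → valid
(126,214,325): 126+214 > 325 → valid
5 of the 6 triples form a triangle.

5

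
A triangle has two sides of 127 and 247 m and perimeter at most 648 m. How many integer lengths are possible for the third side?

154

Triangle inequality: 120 < x < 374. Perimeter ≤ 648 gives x ≤ 648 − 127 − 247 = 274.
So 120 < x ≤ 274; integers 121 through 274: 154 values.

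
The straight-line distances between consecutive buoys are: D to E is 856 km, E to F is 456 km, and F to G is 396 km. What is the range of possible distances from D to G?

The maximum is all hops collinear in one direction: 856 + 456 + 396 = 1708.
The longest hop is 856; the others sum to 852. Folding the others back against it leaves at least 856 − 852 = 4.

4 ≤ DG ≤ 1708 km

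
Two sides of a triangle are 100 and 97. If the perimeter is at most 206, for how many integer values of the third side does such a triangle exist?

Triangle inequality: 3 < x < 197. Perimeter ≤ 206 gives x ≤ 206 − 100 − 97 = 9.
So 3 < x ≤ 9; integers 4 through 9: 6 values.

6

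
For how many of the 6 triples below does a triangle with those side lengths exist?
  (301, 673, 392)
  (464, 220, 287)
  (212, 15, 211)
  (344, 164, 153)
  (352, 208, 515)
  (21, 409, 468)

(301,392,673): 301+392 > 673 → valid
(220,287,464): 220+287 > 464 → valid
(15,211,212): 15+211 > 212 → valid
(153,164,344): 153+164 ≤ 344 → not valid
(208,352,515): 208+352 > 515 → valid
(21,409,468): 21+409 ≤ 468 → not valid
4 of the 6 triples form a triangle.

4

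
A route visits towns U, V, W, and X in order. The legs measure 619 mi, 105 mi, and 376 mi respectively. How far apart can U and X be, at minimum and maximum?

138 ≤ UX ≤ 1100 mi

The maximum is all hops collinear in one direction: 619 + 105 + 376 = 1100.
The longest hop is 619; the others sum to 481. Folding the others back against it leaves at least 619 − 481 = 138.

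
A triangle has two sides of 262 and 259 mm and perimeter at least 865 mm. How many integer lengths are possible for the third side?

177

Triangle inequality: 3 < x < 521. Perimeter ≥ 865 gives x ≥ 865 − 262 − 259 = 344.
So 344 ≤ x < 521; integers 344 through 520: 177 values.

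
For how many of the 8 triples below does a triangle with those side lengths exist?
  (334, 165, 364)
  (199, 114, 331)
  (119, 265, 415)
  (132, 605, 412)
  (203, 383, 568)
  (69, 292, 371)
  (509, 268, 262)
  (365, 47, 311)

3

(165,334,364): 165+334 > 364 → valid
(114,199,331): 114+199 ≤ 331 → not valid
(119,265,415): 119+265 ≤ 415 → not valid
(132,412,605): 132+412 ≤ 605 → not valid
(203,383,568): 203+383 > 568 → valid
(69,292,371): 69+292 ≤ 371 → not valid
(262,268,509): 262+268 > 509 → valid
(47,311,365): 47+311 ≤ 365 → not valid
3 of the 8 triples form a triangle.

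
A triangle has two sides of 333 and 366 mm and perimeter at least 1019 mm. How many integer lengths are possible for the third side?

379

Triangle inequality: 33 < x < 699. Perimeter ≥ 1019 gives x ≥ 1019 − 333 − 366 = 320.
So 320 ≤ x < 699; integers 320 through 698: 379 values.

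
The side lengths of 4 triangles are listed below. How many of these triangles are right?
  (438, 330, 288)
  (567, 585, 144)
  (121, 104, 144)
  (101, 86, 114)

2

(438,330,288): 288²+330² = 191844 = 438² → right
(567,585,144): 144²+567² = 342225 = 585² → right
(121,104,144): 104²+121² = 25457 > 20736 = 144² → acute
(101,86,114): 86²+101² = 17597 > 12996 = 114² → acute
2 of the 4 are right.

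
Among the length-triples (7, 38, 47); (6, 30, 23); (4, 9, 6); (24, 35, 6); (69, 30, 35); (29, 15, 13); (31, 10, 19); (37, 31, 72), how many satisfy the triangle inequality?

1

(7,38,47): 7+38 ≤ 47 → not valid
(6,23,30): 6+23 ≤ 30 → not valid
(4,6,9): 4+6 > 9 → valid
(6,24,35): 6+24 ≤ 35 → not valid
(30,35,69): 30+35 ≤ 69 → not valid
(13,15,29): 13+15 ≤ 29 → not valid
(10,19,31): 10+19 ≤ 31 → not valid
(31,37,72): 31+37 ≤ 72 → not valid
1 of the 8 triples forms a triangle.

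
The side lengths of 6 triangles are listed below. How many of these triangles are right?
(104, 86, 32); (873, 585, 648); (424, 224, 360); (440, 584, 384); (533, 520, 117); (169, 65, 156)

5

(104,86,32): 32²+86² = 8420 < 10816 = 104² → obtuse
(873,585,648): 585²+648² = 762129 = 873² → right
(424,224,360): 224²+360² = 179776 = 424² → right
(440,584,384): 384²+440² = 341056 = 584² → right
(533,520,117): 117²+520² = 284089 = 533² → right
(169,65,156): 65²+156² = 28561 = 169² → right
5 of the 6 are right.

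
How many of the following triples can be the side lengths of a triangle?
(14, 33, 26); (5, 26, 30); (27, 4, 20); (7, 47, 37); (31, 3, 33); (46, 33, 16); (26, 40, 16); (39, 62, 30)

(14,26,33): 14+26 > 33 → valid
(5,26,30): 5+26 > 30 → valid
(4,20,27): 4+20 ≤ 27 → not valid
(7,37,47): 7+37 ≤ 47 → not valid
(3,31,33): 3+31 > 33 → valid
(16,33,46): 16+33 > 46 → valid
(16,26,40): 16+26 > 40 → valid
(30,39,62): 30+39 > 62 → valid
6 of the 8 triples form a triangle.

6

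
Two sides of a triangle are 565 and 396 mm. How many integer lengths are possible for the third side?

The third side lies in the open interval (169, 961).
Integers from 170 to 960 inclusive: 960 − 170 + 1 = 791.

791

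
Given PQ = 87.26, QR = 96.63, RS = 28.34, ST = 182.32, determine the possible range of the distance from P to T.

The maximum is all hops collinear in one direction: 87.26 + 96.63 + 28.34 + 182.32 = 394.55.
The longest hop is 182.32; the others sum to 212.23. Since 182.32 ≤ 212.23, the path can fold back on itself completely, so the minimum distance is 0.

0 ≤ PT ≤ 394.55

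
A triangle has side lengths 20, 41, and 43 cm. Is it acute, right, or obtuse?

Compare the square of the longest side to the sum of squares of the other two: 20² + 41² = 2081 > 1849 = 43².

acute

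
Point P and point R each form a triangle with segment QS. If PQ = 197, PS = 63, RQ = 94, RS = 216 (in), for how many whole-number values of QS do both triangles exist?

From triangle PQS: 134 < QS < 260.
From triangle RQS: 122 < QS < 310.
Intersection: 134 < QS < 260, so integers 135 through 259: 125 values.

125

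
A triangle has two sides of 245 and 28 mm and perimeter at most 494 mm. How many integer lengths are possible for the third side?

Triangle inequality: 217 < x < 273. Perimeter ≤ 494 gives x ≤ 494 − 245 − 28 = 221.
So 217 < x ≤ 221; integers 218 through 221: 4 values.

4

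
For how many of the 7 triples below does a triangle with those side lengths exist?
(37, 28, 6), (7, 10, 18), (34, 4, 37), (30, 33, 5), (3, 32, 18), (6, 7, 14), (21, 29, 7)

2

(6,28,37): 6+28 ≤ 37 → not valid
(7,10,18): 7+10 ≤ 18 → not valid
(4,34,37): 4+34 > 37 → valid
(5,30,33): 5+30 > 33 → valid
(3,18,32): 3+18 ≤ 32 → not valid
(6,7,14): 6+7 ≤ 14 → not valid
(7,21,29): 7+21 ≤ 29 → not valid
2 of the 7 triples form a triangle.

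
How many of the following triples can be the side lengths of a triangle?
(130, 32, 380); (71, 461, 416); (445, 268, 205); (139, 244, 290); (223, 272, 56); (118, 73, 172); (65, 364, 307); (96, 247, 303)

(32,130,380): 32+130 ≤ 380 → not valid
(71,416,461): 71+416 > 461 → valid
(205,268,445): 205+268 > 445 → valid
(139,244,290): 139+244 > 290 → valid
(56,223,272): 56+223 > 272 → valid
(73,118,172): 73+118 > 172 → valid
(65,307,364): 65+307 > 364 → valid
(96,247,303): 96+247 > 303 → valid
7 of the 8 triples form a triangle.

7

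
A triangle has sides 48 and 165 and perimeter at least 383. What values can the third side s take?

Triangle inequality alone gives 117 < s < 213.
The perimeter condition gives s ≥ 383 − 48 − 165 = 170.
Intersecting the two: 170 ≤ s < 213.

170 ≤ s < 213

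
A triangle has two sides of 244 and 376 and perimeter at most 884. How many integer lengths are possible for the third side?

132

Triangle inequality: 132 < x < 620. Perimeter ≤ 884 gives x ≤ 884 − 244 − 376 = 264.
So 132 < x ≤ 264; integers 133 through 264: 132 values.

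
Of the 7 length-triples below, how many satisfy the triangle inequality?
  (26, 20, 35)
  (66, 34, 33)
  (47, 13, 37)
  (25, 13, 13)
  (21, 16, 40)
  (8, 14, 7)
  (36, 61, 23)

5

(20,26,35): 20+26 > 35 → valid
(33,34,66): 33+34 > 66 → valid
(13,37,47): 13+37 > 47 → valid
(13,13,25): 13+13 > 25 → valid
(16,21,40): 16+21 ≤ 40 → not valid
(7,8,14): 7+8 > 14 → valid
(23,36,61): 23+36 ≤ 61 → not valid
5 of the 7 triples form a triangle.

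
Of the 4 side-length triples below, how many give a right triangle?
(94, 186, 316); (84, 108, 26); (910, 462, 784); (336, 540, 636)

(94,186,316): 94+186 ≤ 316, not a triangle
(84,108,26): 26²+84² = 7732 < 11664 = 108² → obtuse
(910,462,784): 462²+784² = 828100 = 910² → right
(336,540,636): 336²+540² = 404496 = 636² → right
2 of the 4 are right.

2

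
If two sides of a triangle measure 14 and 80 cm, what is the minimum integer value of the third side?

The third side must be strictly greater than |14 − 80| = 66.
The smallest integer above 66 is 67.

67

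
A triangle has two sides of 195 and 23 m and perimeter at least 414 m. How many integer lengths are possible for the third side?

Triangle inequality: 172 < x < 218. Perimeter ≥ 414 gives x ≥ 414 − 195 − 23 = 196.
So 196 ≤ x < 218; integers 196 through 217: 22 values.

22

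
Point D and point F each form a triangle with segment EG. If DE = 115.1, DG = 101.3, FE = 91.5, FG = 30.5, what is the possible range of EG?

61.0 < EG < 122.0

From triangle DEG: |115.1 − 101.3| < EG < 115.1 + 101.3, i.e. 13.8 < EG < 216.4.
From triangle FEG: 61.0 < EG < 122.0.
Both must hold, so EG lies in the intersection.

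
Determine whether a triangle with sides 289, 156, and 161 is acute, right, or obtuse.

obtuse

Compare the square of the longest side to the sum of squares of the other two: 156² + 161² = 50257 < 83521 = 289².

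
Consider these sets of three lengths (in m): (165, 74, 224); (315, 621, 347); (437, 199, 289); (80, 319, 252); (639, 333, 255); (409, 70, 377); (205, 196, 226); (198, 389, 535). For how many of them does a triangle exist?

7

(74,165,224): 74+165 > 224 → valid
(315,347,621): 315+347 > 621 → valid
(199,289,437): 199+289 > 437 → valid
(80,252,319): 80+252 > 319 → valid
(255,333,639): 255+333 ≤ 639 → not valid
(70,377,409): 70+377 > 409 → valid
(196,205,226): 196+205 > 226 → valid
(198,389,535): 198+389 > 535 → valid
7 of the 8 triples form a triangle.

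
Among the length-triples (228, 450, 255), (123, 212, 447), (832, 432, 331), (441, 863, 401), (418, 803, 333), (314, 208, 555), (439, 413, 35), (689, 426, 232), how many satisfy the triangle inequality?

(228,255,450): 228+255 > 450 → valid
(123,212,447): 123+212 ≤ 447 → not valid
(331,432,832): 331+432 ≤ 832 → not valid
(401,441,863): 401+441 ≤ 863 → not valid
(333,418,803): 333+418 ≤ 803 → not valid
(208,314,555): 208+314 ≤ 555 → not valid
(35,413,439): 35+413 > 439 → valid
(232,426,689): 232+426 ≤ 689 → not valid
2 of the 8 triples form a triangle.

2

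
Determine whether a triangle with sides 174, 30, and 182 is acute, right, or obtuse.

obtuse

Compare the square of the longest side to the sum of squares of the other two: 30² + 174² = 31176 < 33124 = 182².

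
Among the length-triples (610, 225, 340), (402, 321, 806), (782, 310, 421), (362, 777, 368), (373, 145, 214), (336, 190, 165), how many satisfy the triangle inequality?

1

(225,340,610): 225+340 ≤ 610 → not valid
(321,402,806): 321+402 ≤ 806 → not valid
(310,421,782): 310+421 ≤ 782 → not valid
(362,368,777): 362+368 ≤ 777 → not valid
(145,214,373): 145+214 ≤ 373 → not valid
(165,190,336): 165+190 > 336 → valid
1 of the 6 triples forms a triangle.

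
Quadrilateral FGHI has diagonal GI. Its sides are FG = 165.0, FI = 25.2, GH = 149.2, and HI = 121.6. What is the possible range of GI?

From triangle FGI: |165.0 − 25.2| < GI < 165.0 + 25.2, i.e. 139.8 < GI < 190.2.
From triangle HGI: 27.6 < GI < 270.8.
Both must hold, so GI lies in the intersection.

139.8 < GI < 190.2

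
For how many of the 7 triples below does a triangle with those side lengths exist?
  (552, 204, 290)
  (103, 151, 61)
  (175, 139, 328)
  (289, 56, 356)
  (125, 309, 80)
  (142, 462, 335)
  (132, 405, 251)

(204,290,552): 204+290 ≤ 552 → not valid
(61,103,151): 61+103 > 151 → valid
(139,175,328): 139+175 ≤ 328 → not valid
(56,289,356): 56+289 ≤ 356 → not valid
(80,125,309): 80+125 ≤ 309 → not valid
(142,335,462): 142+335 > 462 → valid
(132,251,405): 132+251 ≤ 405 → not valid
2 of the 7 triples form a triangle.

2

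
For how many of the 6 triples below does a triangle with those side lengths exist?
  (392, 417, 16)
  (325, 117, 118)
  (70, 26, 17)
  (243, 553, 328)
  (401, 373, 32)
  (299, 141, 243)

3

(16,392,417): 16+392 ≤ 417 → not valid
(117,118,325): 117+118 ≤ 325 → not valid
(17,26,70): 17+26 ≤ 70 → not valid
(243,328,553): 243+328 > 553 → valid
(32,373,401): 32+373 > 401 → valid
(141,243,299): 141+243 > 299 → valid
3 of the 6 triples form a triangle.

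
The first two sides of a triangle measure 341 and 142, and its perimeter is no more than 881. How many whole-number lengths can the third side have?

Triangle inequality: 199 < x < 483. Perimeter ≤ 881 gives x ≤ 881 − 341 − 142 = 398.
So 199 < x ≤ 398; integers 200 through 398: 199 values.

199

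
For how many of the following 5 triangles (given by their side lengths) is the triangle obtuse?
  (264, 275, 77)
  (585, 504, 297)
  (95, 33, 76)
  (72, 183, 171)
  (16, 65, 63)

1

(264,275,77): 77²+264² = 75625 = 275² → right
(585,504,297): 297²+504² = 342225 = 585² → right
(95,33,76): 33²+76² = 6865 < 9025 = 95² → obtuse
(72,183,171): 72²+171² = 34425 > 33489 = 183² → acute
(16,65,63): 16²+63² = 4225 = 65² → right
1 of the 5 is obtuse.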